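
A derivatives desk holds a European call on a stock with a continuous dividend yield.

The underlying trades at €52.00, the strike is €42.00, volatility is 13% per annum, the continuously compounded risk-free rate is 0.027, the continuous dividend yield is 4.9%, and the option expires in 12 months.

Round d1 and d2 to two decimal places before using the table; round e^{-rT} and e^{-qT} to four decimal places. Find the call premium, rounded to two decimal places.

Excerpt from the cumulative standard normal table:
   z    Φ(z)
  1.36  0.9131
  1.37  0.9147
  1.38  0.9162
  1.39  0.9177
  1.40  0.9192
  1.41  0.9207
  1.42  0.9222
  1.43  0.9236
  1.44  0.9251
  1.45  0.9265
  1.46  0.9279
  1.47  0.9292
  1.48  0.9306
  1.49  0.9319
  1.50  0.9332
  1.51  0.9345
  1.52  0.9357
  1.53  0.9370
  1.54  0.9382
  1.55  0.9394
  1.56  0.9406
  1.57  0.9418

€8.81

T = 1;  σ√T = 0.1300
d₁ = [ln(52/42) + (0.027 − 0.049 + 0.13²/2)·1] / 0.1300 = [0.2136 − 0.0136] / 0.1300 = 1.5386 → 1.54
d₂ = d₁ − σ√T = 1.5386 − 0.1300 = 1.4086 → 1.41
e^(−qT) = e^(−0.049·1) = 0.9522;  e^(−rT) = e^(−0.027·1) = 0.9734
N(d₁) = N(1.54) = 0.9382;  N(d₂) = N(1.41) = 0.9207
C = 52·0.9522·0.9382 − 42·0.9734·0.9207 = 46.4544 − 37.6408 = 8.8136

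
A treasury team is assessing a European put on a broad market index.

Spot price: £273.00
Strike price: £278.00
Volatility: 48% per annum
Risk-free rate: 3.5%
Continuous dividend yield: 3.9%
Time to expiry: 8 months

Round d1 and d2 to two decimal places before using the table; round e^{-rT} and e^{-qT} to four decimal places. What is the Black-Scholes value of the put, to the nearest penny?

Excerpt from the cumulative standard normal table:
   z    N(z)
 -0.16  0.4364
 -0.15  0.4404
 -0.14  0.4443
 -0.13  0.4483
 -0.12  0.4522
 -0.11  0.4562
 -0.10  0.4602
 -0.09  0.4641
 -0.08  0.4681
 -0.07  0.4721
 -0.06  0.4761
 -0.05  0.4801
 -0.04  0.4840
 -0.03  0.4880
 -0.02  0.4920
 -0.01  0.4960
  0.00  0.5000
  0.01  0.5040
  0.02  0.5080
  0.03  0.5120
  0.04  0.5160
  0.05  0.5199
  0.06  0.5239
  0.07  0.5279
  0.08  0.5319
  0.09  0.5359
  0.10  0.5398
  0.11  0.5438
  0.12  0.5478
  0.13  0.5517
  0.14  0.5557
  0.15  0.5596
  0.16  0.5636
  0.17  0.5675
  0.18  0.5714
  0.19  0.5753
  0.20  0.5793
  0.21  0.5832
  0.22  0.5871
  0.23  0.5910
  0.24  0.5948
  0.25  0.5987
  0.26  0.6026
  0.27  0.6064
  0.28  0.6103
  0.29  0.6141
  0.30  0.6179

σ√T = 0.48·√0.6667 = 0.3919
d₁ = [ln(273/278) + (0.035 − 0.039 + ½·0.48²)·0.6667] / (σ√T) = (-0.0181 + 0.0741) / 0.3919 = 0.1428 which rounds to 0.14
d₂ = 0.1428 − 0.3919 = -0.2491 which rounds to -0.25
exp(−qT) = exp(−0.039·0.6667) = 0.9743;  exp(−rT) = exp(−0.035·0.6667) = 0.9769
N(−d₂) = N(0.25) = 0.5987;  N(−d₁) = N(-0.14) = 0.4443
P = 278·0.9769·0.5987 − 273·0.9743·0.4443 = 162.5939 − 118.1766 = 44.4172

£44.42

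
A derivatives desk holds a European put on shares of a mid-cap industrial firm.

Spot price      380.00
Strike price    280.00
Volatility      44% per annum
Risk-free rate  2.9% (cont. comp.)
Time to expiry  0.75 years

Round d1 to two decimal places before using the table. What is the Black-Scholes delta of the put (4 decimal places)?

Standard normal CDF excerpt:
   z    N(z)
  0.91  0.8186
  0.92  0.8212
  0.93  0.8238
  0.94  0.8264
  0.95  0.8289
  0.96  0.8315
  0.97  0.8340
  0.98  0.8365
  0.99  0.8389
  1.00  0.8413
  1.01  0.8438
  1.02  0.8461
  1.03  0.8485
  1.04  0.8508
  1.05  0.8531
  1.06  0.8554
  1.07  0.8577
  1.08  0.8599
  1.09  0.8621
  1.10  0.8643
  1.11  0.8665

-0.1469

σ√T = 0.44 × 0.8660 = 0.3811
ln(S/K) + (r + σ²/2)T = ln(380/280) + (0.029 + 0.44²/2)·0.75 = 0.3054 + 0.0943 = 0.3997
d₁ = 0.3997 / 0.3811 = 1.0490 ⇒ 1.05
N(d₁) = N(1.05) = 0.8531
Δ_put = N(d₁) − 1 = 0.8531 − 1 = -0.1469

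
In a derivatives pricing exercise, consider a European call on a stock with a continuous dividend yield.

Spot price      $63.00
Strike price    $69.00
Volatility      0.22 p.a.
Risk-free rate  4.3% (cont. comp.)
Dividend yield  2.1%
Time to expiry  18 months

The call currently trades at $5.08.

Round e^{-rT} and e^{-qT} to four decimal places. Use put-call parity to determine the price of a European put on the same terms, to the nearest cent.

$8.72

e^(−qT) = e^(−0.021·1.5) = 0.9690;  e^(−rT) = e^(−0.043·1.5) = 0.9375
Put-call parity: C − P = S·e^(−qT) − K·e^(−rT) = 63·0.9690 − 69·0.9375 = 61.0470 − 64.6875 = -3.6405
P = C − (C − P) = 5.08 − (-3.6405) = 8.7205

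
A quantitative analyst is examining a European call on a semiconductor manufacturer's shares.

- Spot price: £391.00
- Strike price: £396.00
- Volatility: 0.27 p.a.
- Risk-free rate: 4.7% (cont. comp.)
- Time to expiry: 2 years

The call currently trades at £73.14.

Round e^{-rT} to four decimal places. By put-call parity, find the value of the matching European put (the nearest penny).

exp(−rT) = exp(−0.047·2) = 0.9103
Put-call parity: C − P = S − K·e^(−rT) = 391 − 396·0.9103 = 391 − 360.4788 = 30.5212
P = C − (C − P) = 73.14 − (30.5212) = 42.6188

£42.62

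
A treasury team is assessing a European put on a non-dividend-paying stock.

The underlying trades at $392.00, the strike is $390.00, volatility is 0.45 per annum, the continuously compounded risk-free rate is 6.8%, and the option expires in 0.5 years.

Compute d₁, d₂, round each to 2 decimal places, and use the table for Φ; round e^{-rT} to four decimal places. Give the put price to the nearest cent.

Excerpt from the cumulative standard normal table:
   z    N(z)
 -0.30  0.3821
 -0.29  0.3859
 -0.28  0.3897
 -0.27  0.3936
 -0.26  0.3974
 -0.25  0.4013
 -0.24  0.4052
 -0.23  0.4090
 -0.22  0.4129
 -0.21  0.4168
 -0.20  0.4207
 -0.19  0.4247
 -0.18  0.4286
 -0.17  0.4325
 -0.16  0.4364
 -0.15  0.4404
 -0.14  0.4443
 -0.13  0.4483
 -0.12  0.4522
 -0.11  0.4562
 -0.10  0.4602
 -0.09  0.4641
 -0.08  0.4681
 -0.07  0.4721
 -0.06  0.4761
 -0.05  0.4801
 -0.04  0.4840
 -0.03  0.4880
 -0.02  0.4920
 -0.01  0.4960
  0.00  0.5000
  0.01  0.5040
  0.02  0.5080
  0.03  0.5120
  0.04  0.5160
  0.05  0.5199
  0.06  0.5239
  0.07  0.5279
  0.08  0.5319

$41.76

σ√T = 0.45·√0.5 = 0.3182
d₁ = [ln(392/390) + (0.068 + 0.45²/2)·0.5] / 0.3182 = [0.0051 + 0.0846] / 0.3182 = 0.2820 which rounds to 0.28
d₂ = d₁ − σ√T = 0.2820 − 0.3182 = -0.0362 which rounds to -0.04
exp(−rT) = exp(−0.068·0.5) = 0.9666
N(−d₂) = N(0.04) = 0.5160;  N(−d₁) = N(-0.28) = 0.3897
P = 390·0.9666·0.5160 − 392·0.3897 = 194.5186 − 152.7624 = 41.7562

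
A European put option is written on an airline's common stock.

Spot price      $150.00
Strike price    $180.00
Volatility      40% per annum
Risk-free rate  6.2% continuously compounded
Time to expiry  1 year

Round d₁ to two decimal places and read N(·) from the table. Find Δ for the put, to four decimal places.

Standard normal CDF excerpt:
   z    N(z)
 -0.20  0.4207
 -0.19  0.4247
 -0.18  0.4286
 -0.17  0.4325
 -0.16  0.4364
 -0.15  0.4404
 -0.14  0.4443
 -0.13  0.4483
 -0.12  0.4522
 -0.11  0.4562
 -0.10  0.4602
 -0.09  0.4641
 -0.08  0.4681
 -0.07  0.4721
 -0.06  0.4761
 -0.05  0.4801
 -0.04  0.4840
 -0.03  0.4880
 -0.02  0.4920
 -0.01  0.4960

T = 1;  σ√T = 0.4000
d₁ = [ln(150/180) + (0.062 + 0.4²/2)·1] / 0.4000 = [-0.1823 + 0.1420] / 0.4000 = -0.1008 ≈ -0.10
N(d₁) = N(-0.10) = 0.4602
Δ_put = N(d₁) − 1 = 0.4602 − 1 = -0.5398

-0.5398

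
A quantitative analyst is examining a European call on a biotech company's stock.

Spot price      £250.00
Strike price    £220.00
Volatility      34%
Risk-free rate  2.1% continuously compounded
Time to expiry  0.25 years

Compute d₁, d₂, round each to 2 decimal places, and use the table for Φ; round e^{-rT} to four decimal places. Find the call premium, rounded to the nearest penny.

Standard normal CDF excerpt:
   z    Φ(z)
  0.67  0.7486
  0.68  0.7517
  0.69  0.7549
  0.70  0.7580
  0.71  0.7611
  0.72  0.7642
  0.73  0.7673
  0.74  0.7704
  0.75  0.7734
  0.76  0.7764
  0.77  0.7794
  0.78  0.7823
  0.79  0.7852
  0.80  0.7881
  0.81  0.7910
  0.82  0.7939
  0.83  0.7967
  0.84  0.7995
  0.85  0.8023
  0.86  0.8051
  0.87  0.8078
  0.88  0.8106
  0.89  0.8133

σ√T = 0.34·√0.25 = 0.1700
d₁ = [ln(250/220) + (0.021 + 0.34²/2)·0.25] / 0.1700 = [0.1278 + 0.0197] / 0.1700 = 0.8678 ⇒ 0.87
d₂ = d₁ − σ√T = 0.8678 − 0.1700 = 0.6978 ⇒ 0.70
exp(−rT) = exp(−0.021·0.25) = 0.9948
N(d₁) = N(0.87) = 0.8078;  N(d₂) = N(0.70) = 0.7580
C = 250·0.8078 − 220·0.9948·0.7580 = 201.9500 − 165.8928 = 36.0572

£36.06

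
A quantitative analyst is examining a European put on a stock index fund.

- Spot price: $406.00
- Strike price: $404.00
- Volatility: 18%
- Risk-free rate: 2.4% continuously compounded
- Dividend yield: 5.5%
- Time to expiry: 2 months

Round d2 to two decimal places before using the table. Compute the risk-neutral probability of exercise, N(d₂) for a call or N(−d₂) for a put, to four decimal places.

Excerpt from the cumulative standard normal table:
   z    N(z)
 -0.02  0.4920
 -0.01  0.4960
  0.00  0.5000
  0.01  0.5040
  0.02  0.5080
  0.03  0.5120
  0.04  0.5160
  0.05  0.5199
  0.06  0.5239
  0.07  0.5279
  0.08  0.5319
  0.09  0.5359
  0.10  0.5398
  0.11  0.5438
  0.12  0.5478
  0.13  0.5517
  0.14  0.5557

T = 0.1667;  σ√T = 0.0735
d₁ = [ln(406/404) + (0.024 − 0.055 + ½·0.18²)·0.1667] / (σ√T) = (0.0049 − 0.0025) / 0.0735 = 0.0336 ≈ 0.03
d₂ = 0.0336 − 0.0735 = -0.0399 ≈ -0.04
Risk-neutral Pr[S_T < K] = N(−d₂) = N(0.04) = 0.5160

0.5160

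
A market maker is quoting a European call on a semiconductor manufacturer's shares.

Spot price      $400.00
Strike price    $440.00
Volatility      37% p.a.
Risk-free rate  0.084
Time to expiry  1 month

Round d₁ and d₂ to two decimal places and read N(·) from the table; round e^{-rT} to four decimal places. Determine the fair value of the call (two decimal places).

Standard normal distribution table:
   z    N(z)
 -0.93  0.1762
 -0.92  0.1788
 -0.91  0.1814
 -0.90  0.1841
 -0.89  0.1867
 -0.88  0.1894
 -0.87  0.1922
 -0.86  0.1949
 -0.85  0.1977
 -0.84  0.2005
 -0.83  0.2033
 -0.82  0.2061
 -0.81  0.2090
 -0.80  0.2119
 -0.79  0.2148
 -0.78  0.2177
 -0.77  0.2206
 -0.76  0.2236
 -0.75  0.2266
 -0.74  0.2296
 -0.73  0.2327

σ√T = 0.37 × 0.2887 = 0.1068
d₁ = [ln(400/440) + (0.084 + 0.37²/2)·0.08333] / 0.1068 = [-0.0953 + 0.0127] / 0.1068 = -0.7734 ≈ -0.77
d₂ = d₁ − σ√T = -0.7734 − 0.1068 = -0.8802 ≈ -0.88
exp(−rT) = exp(−0.084·0.08333) = 0.9930
C = 400·N(-0.77) − 440·0.9930·N(-0.88) = 400·0.2206 − 440·0.9930·0.1894 = 88.2400 − 82.7526 = 5.4874

$5.49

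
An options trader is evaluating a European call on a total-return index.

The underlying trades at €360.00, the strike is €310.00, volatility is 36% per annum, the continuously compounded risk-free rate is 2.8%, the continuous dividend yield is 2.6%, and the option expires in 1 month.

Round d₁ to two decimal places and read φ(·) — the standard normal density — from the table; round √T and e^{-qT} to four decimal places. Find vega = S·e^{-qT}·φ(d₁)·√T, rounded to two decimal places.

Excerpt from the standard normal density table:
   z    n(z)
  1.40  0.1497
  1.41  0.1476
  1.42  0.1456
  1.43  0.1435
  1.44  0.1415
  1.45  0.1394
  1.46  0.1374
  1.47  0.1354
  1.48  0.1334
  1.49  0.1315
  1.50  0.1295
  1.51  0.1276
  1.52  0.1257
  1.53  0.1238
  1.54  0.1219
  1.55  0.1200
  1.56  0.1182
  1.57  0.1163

T = 0.08333;  σ√T = 0.1039
d₁ = [ln(360/310) + (0.028 − 0.026 + ½·0.36²)·0.08333] / (σ√T) = (0.1495 + 0.0056) / 0.1039 = 1.4924 ⇒ 1.49
√T = √0.08333 = 0.2887
φ(d₁) = φ(1.49) = 0.1315
e^(−qT) = e^(−0.026·0.08333) = 0.9978
vega = S·e^(−qT)·φ(d₁)·√T = 360·0.9978·0.1315·0.2887 = 13.6370

13.64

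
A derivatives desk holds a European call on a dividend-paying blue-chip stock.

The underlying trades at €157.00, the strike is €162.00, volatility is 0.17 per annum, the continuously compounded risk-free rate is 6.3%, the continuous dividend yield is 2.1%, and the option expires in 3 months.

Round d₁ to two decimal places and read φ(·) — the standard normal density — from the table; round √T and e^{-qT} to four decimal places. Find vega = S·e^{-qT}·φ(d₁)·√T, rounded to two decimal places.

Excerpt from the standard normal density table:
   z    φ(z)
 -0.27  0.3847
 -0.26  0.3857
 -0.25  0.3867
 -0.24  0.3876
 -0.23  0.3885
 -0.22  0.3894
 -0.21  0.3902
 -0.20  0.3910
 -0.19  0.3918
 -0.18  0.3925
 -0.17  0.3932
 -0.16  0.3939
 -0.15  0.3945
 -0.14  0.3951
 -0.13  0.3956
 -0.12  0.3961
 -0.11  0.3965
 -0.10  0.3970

30.53

T = 0.25;  σ√T = 0.0850
ln(S/K) + (r − q + σ²/2)T = ln(157/162) + (0.063 − 0.021 + 0.17²/2)·0.25 = -0.0314 + 0.0141 = -0.0172
d₁ = -0.0172 / 0.0850 = -0.2028 ≈ -0.20
√T = √0.25 = 0.5000
φ(d₁) = φ(-0.20) = 0.3910
exp(−qT) = exp(−0.021·0.25) = 0.9948
vega = S·exp(−qT)·φ(d₁)·√T = 157·0.9948·0.3910·0.5000 = 30.5339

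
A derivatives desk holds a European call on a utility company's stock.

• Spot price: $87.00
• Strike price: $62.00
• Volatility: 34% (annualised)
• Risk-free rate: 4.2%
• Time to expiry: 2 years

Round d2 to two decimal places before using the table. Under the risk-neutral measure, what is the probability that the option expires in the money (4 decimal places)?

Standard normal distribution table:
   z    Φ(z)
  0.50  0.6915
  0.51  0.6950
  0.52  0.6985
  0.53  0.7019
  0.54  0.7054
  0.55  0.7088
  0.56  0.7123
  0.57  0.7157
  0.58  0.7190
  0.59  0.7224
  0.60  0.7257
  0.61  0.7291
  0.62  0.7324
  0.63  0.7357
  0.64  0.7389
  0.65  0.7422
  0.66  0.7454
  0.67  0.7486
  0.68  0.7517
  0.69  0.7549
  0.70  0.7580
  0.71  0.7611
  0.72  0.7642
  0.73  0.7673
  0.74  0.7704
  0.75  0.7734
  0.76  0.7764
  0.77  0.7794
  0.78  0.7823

T = 2;  σ√T = 0.4808
d₁ = [ln(87/62) + (0.042 + ½·0.34²)·2] / (σ√T) = (0.3388 + 0.1996) / 0.4808 = 1.1197 → 1.12
d₂ = 1.1197 − 0.4808 = 0.6388 → 0.64
Risk-neutral Pr[S_T > K] = N(d₂) = N(0.64) = 0.7389

0.7389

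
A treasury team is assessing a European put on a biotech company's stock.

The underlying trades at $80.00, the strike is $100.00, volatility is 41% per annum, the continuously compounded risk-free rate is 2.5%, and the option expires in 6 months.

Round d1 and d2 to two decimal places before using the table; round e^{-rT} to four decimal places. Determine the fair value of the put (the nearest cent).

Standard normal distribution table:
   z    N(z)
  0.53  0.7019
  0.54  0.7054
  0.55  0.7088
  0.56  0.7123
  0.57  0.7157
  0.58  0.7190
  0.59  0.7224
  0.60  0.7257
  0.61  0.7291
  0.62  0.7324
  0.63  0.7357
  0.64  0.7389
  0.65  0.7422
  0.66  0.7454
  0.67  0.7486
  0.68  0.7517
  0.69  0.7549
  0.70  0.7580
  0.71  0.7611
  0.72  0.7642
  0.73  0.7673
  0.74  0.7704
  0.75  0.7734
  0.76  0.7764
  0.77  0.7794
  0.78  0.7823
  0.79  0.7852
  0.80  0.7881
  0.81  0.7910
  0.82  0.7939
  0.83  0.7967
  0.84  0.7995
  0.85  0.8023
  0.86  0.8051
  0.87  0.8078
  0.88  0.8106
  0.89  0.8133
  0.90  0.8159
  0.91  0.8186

$22.26

T = 0.5;  σ√T = 0.2899
d₁ = [ln(80/100) + (0.025 + 0.41²/2)·0.5] / 0.2899 = [-0.2231 + 0.0545] / 0.2899 = -0.5816 which rounds to -0.58
d₂ = d₁ − σ√T = -0.5816 − 0.2899 = -0.8715 which rounds to -0.87
e^(−rT) = e^(−0.025·0.5) = 0.9876
N(−d₂) = N(0.87) = 0.8078;  N(−d₁) = N(0.58) = 0.7190
P = 100·0.9876·0.8078 − 80·0.7190 = 79.7783 − 57.5200 = 22.2583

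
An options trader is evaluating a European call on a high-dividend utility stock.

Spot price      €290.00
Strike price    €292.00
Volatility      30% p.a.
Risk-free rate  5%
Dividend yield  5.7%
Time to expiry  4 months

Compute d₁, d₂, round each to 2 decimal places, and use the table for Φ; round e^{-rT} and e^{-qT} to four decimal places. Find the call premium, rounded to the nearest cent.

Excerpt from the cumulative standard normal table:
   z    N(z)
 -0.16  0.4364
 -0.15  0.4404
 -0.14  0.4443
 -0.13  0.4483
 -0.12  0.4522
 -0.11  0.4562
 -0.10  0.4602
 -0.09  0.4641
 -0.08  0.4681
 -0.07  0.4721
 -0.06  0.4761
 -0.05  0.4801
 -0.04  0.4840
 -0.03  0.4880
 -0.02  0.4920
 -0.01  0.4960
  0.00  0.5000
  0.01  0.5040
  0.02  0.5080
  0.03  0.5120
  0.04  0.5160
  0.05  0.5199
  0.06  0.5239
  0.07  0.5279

€18.09

T = 0.3333;  σ√T = 0.1732
ln(S/K) + (r − q + σ²/2)T = ln(290/292) + (0.05 − 0.057 + 0.3²/2)·0.3333 = -0.0069 + 0.0127 = 0.0058
d₁ = 0.0058 / 0.1732 = 0.0335 ⇒ 0.03
d₂ = d₁ − σ√T = 0.0335 − 0.1732 = -0.1398 ⇒ -0.14
exp(−qT) = exp(−0.057·0.3333) = 0.9812;  exp(−rT) = exp(−0.05·0.3333) = 0.9835
N(d₁) = N(0.03) = 0.5120;  N(d₂) = N(-0.14) = 0.4443
C = 290·0.9812·0.5120 − 292·0.9835·0.4443 = 145.6886 − 127.5950 = 18.0936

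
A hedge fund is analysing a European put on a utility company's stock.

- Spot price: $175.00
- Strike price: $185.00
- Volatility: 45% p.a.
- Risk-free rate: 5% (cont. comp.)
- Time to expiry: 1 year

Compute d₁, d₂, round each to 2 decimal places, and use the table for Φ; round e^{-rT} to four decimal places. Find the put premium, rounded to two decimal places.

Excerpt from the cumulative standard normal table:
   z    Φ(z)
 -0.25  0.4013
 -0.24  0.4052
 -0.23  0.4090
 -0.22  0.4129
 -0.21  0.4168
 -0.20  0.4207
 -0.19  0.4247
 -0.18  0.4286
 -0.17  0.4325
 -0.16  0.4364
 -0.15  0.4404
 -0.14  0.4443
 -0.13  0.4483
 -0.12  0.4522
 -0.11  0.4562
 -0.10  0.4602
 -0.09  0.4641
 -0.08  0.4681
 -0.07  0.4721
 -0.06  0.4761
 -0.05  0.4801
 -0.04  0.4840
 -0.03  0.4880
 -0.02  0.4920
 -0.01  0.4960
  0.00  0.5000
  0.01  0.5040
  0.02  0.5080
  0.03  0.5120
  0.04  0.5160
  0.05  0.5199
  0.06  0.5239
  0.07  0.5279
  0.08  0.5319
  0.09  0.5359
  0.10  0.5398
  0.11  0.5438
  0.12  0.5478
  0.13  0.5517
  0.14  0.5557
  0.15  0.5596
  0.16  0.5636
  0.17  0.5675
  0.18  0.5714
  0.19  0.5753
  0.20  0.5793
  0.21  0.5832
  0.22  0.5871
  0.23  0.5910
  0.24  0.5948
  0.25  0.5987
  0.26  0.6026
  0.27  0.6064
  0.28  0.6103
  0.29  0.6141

σ√T = 0.45·√1 = 0.4500
ln(S/K) + (r + σ²/2)T = ln(175/185) + (0.05 + 0.45²/2)·1 = -0.0556 + 0.1512 = 0.0957
d₁ = 0.0957 / 0.4500 = 0.2126 → 0.21
d₂ = d₁ − σ√T = 0.2126 − 0.4500 = -0.2374 → -0.24
exp(−rT) = exp(−0.05·1) = 0.9512
P = 185·0.9512·N(0.24) − 175·N(-0.21) = 185·0.9512·0.5948 − 175·0.4168 = 104.6681 − 72.9400 = 31.7281

$31.73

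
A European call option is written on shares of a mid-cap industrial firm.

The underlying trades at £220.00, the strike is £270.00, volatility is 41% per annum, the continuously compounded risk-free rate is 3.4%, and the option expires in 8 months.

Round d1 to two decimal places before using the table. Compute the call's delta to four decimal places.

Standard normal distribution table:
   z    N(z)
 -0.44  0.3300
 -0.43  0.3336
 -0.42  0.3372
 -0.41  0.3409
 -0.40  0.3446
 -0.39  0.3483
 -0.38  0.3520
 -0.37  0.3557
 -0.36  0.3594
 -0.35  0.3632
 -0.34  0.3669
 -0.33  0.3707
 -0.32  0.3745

0.3520

σ√T = 0.41·√0.6667 = 0.3348
d₁ = [ln(220/270) + (0.034 + 0.41²/2)·0.6667] / 0.3348 = [-0.2048 + 0.0787] / 0.3348 = -0.3767 ≈ -0.38
N(d₁) = N(-0.38) = 0.3520
Δ_call = N(d₁) = 0.3520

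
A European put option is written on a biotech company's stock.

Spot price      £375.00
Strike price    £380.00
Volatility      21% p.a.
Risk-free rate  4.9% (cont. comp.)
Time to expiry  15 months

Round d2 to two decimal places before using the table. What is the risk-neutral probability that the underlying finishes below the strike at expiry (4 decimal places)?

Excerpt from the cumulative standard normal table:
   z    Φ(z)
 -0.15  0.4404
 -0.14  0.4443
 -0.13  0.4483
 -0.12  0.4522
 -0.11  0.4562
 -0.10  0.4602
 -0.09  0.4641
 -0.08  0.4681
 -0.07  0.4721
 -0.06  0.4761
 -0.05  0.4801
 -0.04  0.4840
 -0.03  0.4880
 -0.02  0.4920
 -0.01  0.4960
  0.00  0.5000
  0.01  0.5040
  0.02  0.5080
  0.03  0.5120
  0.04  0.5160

σ√T = 0.21·√1.25 = 0.2348
d₁ = [ln(375/380) + (0.049 + 0.21²/2)·1.25] / 0.2348 = [-0.0132 + 0.0888] / 0.2348 = 0.3219 ≈ 0.32
d₂ = d₁ − σ√T = 0.3219 − 0.2348 = 0.0871 ≈ 0.09
Pr(exercise) under Q = N(−d₂) = N(-0.09) = 0.4641

0.4641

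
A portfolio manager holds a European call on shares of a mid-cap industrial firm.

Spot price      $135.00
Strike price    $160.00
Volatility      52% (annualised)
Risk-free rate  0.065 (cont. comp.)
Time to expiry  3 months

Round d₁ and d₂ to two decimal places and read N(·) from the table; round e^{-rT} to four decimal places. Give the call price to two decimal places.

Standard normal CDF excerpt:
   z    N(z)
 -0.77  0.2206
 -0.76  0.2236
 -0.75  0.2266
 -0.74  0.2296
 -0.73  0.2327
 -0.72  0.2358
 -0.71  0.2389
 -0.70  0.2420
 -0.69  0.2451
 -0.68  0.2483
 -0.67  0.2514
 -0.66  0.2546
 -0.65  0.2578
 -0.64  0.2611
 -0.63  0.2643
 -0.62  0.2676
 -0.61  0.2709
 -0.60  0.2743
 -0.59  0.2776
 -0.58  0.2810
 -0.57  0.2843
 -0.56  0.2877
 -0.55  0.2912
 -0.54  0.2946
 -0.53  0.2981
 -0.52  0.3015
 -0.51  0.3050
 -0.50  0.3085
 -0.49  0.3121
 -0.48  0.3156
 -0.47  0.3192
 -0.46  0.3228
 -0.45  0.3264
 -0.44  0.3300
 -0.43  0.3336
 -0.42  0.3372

$6.46

σ√T = 0.52·√0.25 = 0.2600
ln(S/K) + (r + σ²/2)T = ln(135/160) + (0.065 + 0.52²/2)·0.25 = -0.1699 + 0.0501 = -0.1198
d₁ = -0.1198 / 0.2600 = -0.4610 ≈ -0.46
d₂ = d₁ − σ√T = -0.4610 − 0.2600 = -0.7210 ≈ -0.72
e^(−rT) = e^(−0.065·0.25) = 0.9839
N(d₁) = N(-0.46) = 0.3228;  N(d₂) = N(-0.72) = 0.2358
C = 135·0.3228 − 160·0.9839·0.2358 = 43.5780 − 37.1206 = 6.4574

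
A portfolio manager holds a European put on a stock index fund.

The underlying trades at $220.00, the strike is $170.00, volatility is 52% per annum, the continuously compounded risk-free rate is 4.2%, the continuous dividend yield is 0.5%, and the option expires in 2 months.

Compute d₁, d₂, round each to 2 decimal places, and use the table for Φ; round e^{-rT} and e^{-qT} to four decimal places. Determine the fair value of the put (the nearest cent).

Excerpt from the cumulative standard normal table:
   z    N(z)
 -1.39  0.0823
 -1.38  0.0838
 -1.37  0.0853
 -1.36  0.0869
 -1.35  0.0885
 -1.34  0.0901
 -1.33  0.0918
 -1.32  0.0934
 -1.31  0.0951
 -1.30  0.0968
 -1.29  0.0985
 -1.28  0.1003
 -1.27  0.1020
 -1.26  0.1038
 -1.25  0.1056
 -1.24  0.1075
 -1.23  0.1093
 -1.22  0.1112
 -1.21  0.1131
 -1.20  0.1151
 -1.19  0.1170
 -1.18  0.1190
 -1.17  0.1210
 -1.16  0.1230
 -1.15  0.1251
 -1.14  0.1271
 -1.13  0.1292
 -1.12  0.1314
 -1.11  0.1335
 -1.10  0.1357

$2.00

σ√T = 0.52·√0.1667 = 0.2123
d₁ = [ln(220/170) + (0.042 − 0.005 + ½·0.52²)·0.1667] / (σ√T) = (0.2578 + 0.0287) / 0.2123 = 1.3497 → 1.35
d₂ = 1.3497 − 0.2123 = 1.1374 → 1.14
e^(−qT) = e^(−0.005·0.1667) = 0.9992;  e^(−rT) = e^(−0.042·0.1667) = 0.9930
N(−d₂) = N(-1.14) = 0.1271;  N(−d₁) = N(-1.35) = 0.0885
P = 170·0.9930·0.1271 − 220·0.9992·0.0885 = 21.4558 − 19.4544 = 2.0013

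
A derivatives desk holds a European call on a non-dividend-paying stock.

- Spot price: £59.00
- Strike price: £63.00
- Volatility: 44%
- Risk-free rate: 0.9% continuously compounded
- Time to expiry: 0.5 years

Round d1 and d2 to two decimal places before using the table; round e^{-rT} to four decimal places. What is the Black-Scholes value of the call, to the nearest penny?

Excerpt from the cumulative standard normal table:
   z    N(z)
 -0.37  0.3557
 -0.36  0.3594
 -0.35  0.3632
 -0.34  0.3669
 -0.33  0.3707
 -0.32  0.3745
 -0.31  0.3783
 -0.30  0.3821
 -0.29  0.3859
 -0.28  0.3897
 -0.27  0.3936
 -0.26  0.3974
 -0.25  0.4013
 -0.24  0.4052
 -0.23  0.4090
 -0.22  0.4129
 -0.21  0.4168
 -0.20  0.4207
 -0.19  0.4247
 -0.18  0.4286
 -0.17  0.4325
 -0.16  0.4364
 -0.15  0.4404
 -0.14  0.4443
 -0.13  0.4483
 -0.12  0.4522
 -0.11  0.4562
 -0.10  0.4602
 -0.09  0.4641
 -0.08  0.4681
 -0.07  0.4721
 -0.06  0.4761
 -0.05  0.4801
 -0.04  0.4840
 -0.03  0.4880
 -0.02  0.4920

σ√T = 0.44 × 0.7071 = 0.3111
d₁ = [ln(59/63) + (0.009 + ½·0.44²)·0.5] / (σ√T) = (-0.0656 + 0.0529) / 0.3111 = -0.0408 → -0.04
d₂ = -0.0408 − 0.3111 = -0.3519 → -0.35
exp(−rT) = exp(−0.009·0.5) = 0.9955
C = 59·N(-0.04) − 63·0.9955·N(-0.35) = 59·0.4840 − 63·0.9955·0.3632 = 28.5560 − 22.7786 = 5.7774

£5.78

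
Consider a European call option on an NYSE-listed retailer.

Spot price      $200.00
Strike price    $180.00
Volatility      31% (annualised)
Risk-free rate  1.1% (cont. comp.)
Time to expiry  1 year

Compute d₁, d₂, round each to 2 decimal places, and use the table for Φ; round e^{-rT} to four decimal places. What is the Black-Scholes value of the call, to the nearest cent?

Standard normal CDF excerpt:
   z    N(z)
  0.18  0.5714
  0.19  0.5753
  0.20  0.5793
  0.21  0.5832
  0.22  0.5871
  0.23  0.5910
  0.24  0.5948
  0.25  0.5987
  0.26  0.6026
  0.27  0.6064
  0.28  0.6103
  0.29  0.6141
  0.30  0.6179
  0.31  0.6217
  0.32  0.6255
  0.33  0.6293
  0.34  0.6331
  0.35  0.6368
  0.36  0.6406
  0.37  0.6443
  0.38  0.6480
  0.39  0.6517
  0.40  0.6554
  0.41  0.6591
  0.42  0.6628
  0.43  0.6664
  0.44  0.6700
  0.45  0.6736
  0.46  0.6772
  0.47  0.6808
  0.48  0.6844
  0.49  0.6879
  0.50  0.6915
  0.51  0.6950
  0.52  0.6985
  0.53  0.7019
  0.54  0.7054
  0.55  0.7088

$35.85

T = 1;  σ√T = 0.3100
ln(S/K) + (r + σ²/2)T = ln(200/180) + (0.011 + 0.31²/2)·1 = 0.1054 + 0.0591 = 0.1644
d₁ = 0.1644 / 0.3100 = 0.5304 ≈ 0.53
d₂ = d₁ − σ√T = 0.5304 − 0.3100 = 0.2204 ≈ 0.22
e^(−rT) = e^(−0.011·1) = 0.9891
N(d₁) = N(0.53) = 0.7019;  N(d₂) = N(0.22) = 0.5871
C = 200·0.7019 − 180·0.9891·0.5871 = 140.3800 − 104.5261 = 35.8539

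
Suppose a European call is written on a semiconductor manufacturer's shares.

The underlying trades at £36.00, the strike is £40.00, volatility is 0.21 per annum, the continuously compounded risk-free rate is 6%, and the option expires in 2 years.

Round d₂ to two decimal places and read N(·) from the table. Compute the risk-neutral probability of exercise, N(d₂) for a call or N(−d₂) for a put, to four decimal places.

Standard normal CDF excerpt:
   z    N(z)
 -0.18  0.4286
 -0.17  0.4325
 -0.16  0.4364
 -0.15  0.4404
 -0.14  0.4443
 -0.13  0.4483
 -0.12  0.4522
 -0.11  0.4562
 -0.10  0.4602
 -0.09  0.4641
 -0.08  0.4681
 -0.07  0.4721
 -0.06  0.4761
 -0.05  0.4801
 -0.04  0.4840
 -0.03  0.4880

0.4602

σ√T = 0.21 × 1.4142 = 0.2970
d₁ = [ln(36/40) + (0.06 + 0.21²/2)·2] / 0.2970 = [-0.1054 + 0.1641] / 0.2970 = 0.1978 → 0.20
d₂ = d₁ − σ√T = 0.1978 − 0.2970 = -0.0992 → -0.10
Risk-neutral Pr[S_T > K] = N(d₂) = N(-0.10) = 0.4602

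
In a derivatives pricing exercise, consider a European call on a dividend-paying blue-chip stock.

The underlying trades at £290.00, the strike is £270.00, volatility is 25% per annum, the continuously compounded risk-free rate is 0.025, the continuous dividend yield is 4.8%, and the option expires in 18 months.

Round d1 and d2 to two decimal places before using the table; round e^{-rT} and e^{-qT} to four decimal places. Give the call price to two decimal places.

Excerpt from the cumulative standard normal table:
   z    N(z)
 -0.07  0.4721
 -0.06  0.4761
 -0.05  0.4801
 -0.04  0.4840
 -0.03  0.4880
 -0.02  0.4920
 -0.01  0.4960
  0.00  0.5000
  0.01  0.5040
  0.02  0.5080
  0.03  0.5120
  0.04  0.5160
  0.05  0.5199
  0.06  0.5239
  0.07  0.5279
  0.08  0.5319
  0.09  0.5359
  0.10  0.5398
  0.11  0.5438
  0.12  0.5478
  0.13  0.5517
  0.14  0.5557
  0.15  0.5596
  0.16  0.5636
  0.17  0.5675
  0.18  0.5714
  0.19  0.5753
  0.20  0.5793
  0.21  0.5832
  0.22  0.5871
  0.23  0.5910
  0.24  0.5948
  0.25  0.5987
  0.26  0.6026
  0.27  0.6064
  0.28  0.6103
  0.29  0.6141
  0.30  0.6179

£36.72

T = 1.5;  σ√T = 0.3062
d₁ = [ln(290/270) + (0.025 − 0.048 + 0.25²/2)·1.5] / 0.3062 = [0.0715 + 0.0124] / 0.3062 = 0.2738 which rounds to 0.27
d₂ = d₁ − σ√T = 0.2738 − 0.3062 = -0.0324 which rounds to -0.03
exp(−qT) = exp(−0.048·1.5) = 0.9305;  exp(−rT) = exp(−0.025·1.5) = 0.9632
N(d₁) = N(0.27) = 0.6064;  N(d₂) = N(-0.03) = 0.4880
C = 290·0.9305·0.6064 − 270·0.9632·0.4880 = 163.6340 − 126.9112 = 36.7228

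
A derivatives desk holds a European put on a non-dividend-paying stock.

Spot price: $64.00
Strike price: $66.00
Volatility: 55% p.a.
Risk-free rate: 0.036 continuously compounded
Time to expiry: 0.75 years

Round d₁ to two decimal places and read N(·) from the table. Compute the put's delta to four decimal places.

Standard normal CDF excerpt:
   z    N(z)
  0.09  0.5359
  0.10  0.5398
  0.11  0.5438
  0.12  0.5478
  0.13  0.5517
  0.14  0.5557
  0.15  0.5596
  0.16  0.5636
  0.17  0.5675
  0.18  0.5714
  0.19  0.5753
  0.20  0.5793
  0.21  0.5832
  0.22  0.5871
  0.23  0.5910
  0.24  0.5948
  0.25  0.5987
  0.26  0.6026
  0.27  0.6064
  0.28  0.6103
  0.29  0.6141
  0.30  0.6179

T = 0.75;  σ√T = 0.4763
ln(S/K) + (r + σ²/2)T = ln(64/66) + (0.036 + 0.55²/2)·0.75 = -0.0308 + 0.1404 = 0.1097
d₁ = 0.1097 / 0.4763 = 0.2302 ⇒ 0.23
N(d₁) = N(0.23) = 0.5910
Δ_put = N(d₁) − 1 = 0.5910 − 1 = -0.4090

-0.4090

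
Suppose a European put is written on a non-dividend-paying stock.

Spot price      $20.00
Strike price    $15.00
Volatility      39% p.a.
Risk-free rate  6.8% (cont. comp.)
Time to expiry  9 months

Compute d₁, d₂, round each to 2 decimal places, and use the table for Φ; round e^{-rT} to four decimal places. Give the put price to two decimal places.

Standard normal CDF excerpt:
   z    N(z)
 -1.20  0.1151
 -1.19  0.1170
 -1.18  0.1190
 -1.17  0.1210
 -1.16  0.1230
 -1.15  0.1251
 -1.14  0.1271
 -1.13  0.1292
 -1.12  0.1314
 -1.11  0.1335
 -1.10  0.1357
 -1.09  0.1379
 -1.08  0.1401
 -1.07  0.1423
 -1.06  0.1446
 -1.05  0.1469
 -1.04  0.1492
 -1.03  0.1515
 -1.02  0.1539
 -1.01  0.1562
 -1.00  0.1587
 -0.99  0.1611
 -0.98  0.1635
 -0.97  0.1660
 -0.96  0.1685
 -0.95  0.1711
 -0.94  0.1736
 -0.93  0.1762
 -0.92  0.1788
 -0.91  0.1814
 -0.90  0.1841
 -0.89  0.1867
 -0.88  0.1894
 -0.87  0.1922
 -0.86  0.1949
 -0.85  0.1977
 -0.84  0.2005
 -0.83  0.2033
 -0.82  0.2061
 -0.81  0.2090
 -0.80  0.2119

T = 0.75;  σ√T = 0.3377
ln(S/K) + (r + σ²/2)T = ln(20/15) + (0.068 + 0.39²/2)·0.75 = 0.2877 + 0.1080 = 0.3957
d₁ = 0.3957 / 0.3377 = 1.1716 which rounds to 1.17
d₂ = d₁ − σ√T = 1.1716 − 0.3377 = 0.8339 which rounds to 0.83
exp(−rT) = exp(−0.068·0.75) = 0.9503
N(−d₂) = N(-0.83) = 0.2033;  N(−d₁) = N(-1.17) = 0.1210
P = 15·0.9503·0.2033 − 20·0.1210 = 2.8979 − 2.4200 = 0.4779

$0.48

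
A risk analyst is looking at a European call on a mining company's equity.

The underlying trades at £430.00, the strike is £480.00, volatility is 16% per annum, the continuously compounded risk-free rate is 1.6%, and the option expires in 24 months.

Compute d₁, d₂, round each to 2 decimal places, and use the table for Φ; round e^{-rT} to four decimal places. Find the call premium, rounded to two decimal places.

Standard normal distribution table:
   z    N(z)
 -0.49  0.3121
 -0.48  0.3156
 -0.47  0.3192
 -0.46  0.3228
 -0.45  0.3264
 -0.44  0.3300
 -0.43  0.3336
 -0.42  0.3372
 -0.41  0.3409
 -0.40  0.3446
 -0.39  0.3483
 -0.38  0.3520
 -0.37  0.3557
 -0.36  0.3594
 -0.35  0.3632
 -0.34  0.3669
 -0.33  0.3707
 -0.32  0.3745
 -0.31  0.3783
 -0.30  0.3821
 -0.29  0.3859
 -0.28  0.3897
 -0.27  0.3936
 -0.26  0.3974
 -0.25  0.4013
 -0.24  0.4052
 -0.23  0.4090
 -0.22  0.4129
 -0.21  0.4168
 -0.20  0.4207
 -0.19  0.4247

T = 2;  σ√T = 0.2263
d₁ = [ln(430/480) + (0.016 + ½·0.16²)·2] / (σ√T) = (-0.1100 + 0.0576) / 0.2263 = -0.2316 ≈ -0.23
d₂ = -0.2316 − 0.2263 = -0.4579 ≈ -0.46
exp(−rT) = exp(−0.016·2) = 0.9685
N(d₁) = N(-0.23) = 0.4090;  N(d₂) = N(-0.46) = 0.3228
C = 430·0.4090 − 480·0.9685·0.3228 = 175.8700 − 150.0633 = 25.8067

£25.81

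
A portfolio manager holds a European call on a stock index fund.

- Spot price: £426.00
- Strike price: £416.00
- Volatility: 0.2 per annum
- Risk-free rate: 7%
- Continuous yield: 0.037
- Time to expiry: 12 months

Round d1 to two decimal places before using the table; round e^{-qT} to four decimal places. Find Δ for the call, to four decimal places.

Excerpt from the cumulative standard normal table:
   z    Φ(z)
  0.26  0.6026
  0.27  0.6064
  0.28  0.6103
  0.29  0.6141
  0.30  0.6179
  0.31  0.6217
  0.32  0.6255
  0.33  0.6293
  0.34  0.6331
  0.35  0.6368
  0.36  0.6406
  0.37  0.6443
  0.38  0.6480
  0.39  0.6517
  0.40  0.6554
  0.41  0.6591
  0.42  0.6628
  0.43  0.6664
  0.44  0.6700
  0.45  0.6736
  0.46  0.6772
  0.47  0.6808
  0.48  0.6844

0.6245

σ√T = 0.2 × 1.0000 = 0.2000
ln(S/K) + (r − q + σ²/2)T = ln(426/416) + (0.07 − 0.037 + 0.2²/2)·1 = 0.0238 + 0.0530 = 0.0768
d₁ = 0.0768 / 0.2000 = 0.3838 → 0.38
N(d₁) = N(0.38) = 0.6480
Δ_call = e^(−qT)·N(d₁) = 0.9637·0.6480 = 0.6245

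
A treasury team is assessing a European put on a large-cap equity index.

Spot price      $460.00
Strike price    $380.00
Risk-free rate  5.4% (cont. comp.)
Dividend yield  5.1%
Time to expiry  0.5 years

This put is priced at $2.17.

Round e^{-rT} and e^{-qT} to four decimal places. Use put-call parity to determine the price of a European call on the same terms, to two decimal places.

$80.69

exp(−qT) = exp(−0.051·0.5) = 0.9748;  exp(−rT) = exp(−0.054·0.5) = 0.9734
Put-call parity: C − P = S·e^(−qT) − K·e^(−rT) = 460·0.9748 − 380·0.9734 = 448.4080 − 369.8920 = 78.5160
C = P + (C − P) = 2.17 + (78.5160) = 80.6860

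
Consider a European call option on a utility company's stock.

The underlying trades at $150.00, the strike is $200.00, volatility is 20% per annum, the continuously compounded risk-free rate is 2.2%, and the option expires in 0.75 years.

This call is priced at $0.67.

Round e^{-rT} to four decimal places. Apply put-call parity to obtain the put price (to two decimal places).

$47.39

e^(−rT) = e^(−0.022·0.75) = 0.9836
Put-call parity: C − P = S − K·e^(−rT) = 150 − 200·0.9836 = 150 − 196.7200 = -46.7200
P = C − (C − P) = 0.67 − (-46.7200) = 47.3900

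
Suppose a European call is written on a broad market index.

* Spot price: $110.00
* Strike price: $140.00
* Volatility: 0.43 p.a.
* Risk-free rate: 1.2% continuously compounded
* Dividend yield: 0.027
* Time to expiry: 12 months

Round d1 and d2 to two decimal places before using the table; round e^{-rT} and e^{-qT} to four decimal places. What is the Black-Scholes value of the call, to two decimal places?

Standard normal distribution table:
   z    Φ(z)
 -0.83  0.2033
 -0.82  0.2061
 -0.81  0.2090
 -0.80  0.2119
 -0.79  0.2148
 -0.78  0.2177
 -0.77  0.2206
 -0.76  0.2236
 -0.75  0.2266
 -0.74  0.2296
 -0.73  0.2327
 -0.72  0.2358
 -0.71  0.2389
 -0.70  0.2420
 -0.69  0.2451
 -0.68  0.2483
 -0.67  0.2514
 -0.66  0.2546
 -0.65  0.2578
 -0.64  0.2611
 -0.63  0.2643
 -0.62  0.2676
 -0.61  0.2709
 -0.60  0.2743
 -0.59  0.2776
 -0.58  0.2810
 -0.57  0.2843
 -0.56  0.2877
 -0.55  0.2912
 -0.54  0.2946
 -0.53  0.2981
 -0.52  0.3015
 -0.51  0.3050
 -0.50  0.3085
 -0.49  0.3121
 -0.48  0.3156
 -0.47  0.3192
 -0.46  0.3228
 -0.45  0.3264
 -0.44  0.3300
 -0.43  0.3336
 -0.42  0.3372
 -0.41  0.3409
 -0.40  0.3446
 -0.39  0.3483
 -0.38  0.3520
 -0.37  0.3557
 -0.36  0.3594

T = 1;  σ√T = 0.4300
d₁ = [ln(110/140) + (0.012 − 0.027 + ½·0.43²)·1] / (σ√T) = (-0.2412 + 0.0774) / 0.4300 = -0.3807 ≈ -0.38
d₂ = -0.3807 − 0.4300 = -0.8107 ≈ -0.81
e^(−qT) = e^(−0.027·1) = 0.9734;  e^(−rT) = e^(−0.012·1) = 0.9881
C = 110·0.9734·N(-0.38) − 140·0.9881·N(-0.81) = 110·0.9734·0.3520 − 140·0.9881·0.2090 = 37.6900 − 28.9118 = 8.7782

$8.78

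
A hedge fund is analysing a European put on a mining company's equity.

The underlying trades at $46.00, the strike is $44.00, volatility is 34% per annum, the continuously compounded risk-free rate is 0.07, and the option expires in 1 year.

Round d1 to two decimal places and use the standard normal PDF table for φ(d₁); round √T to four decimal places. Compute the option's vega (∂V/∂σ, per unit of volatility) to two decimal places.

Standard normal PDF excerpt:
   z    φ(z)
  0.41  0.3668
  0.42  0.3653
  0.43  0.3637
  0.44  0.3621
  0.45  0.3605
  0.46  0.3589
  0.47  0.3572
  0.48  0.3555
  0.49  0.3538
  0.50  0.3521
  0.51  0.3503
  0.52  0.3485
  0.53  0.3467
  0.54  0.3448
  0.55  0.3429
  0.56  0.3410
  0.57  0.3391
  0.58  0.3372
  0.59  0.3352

16.11

σ√T = 0.34 × 1.0000 = 0.3400
d₁ = [ln(46/44) + (0.07 + 0.34²/2)·1] / 0.3400 = [0.0445 + 0.1278] / 0.3400 = 0.5066 → 0.51
√T = √1 = 1.0000
φ(d₁) = φ(0.51) = 0.3503
vega = S·φ(d₁)·√T = 46·0.3503·1.0000 = 16.1138
(The call has the same vega.)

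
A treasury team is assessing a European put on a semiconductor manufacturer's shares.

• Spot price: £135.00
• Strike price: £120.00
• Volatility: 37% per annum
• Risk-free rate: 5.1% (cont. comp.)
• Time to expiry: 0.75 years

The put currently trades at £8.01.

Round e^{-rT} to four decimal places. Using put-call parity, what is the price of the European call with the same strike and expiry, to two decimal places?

£27.51

e^(−rT) = e^(−0.051·0.75) = 0.9625
Put-call parity: C − P = S − K·e^(−rT) = 135 − 120·0.9625 = 135 − 115.5000 = 19.5000
C = P + (C − P) = 8.01 + (19.5000) = 27.5100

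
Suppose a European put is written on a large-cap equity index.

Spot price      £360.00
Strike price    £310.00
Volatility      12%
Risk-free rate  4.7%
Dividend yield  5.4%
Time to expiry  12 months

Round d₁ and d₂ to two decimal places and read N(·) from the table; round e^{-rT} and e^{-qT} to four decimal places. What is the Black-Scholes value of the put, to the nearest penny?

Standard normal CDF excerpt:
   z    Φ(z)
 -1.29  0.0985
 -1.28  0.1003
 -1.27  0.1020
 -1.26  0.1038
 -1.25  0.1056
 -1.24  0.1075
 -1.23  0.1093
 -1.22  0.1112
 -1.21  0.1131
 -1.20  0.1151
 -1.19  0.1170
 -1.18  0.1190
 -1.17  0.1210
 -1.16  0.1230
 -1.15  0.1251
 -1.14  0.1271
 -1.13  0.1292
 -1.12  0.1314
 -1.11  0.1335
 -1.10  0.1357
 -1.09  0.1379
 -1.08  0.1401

£2.20

σ√T = 0.12·√1 = 0.1200
d₁ = [ln(360/310) + (0.047 − 0.054 + 0.12²/2)·1] / 0.1200 = [0.1495 + 0.0002] / 0.1200 = 1.2478 which rounds to 1.25
d₂ = d₁ − σ√T = 1.2478 − 0.1200 = 1.1278 which rounds to 1.13
e^(−qT) = e^(−0.054·1) = 0.9474;  e^(−rT) = e^(−0.047·1) = 0.9541
N(−d₂) = N(-1.13) = 0.1292;  N(−d₁) = N(-1.25) = 0.1056
P = 310·0.9541·0.1292 − 360·0.9474·0.1056 = 38.2136 − 36.0164 = 2.1973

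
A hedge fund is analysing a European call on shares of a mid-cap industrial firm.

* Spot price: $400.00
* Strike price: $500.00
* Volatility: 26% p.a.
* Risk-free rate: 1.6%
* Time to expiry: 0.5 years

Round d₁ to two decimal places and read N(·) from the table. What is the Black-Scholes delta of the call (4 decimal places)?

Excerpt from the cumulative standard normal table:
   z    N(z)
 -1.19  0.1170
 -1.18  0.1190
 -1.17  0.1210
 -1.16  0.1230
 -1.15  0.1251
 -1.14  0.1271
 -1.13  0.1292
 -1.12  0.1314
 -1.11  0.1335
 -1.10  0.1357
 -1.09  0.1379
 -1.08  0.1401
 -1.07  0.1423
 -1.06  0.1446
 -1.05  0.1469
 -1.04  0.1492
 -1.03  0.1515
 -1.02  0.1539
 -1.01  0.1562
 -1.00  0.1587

σ√T = 0.26·√0.5 = 0.1838
d₁ = [ln(400/500) + (0.016 + ½·0.26²)·0.5] / (σ√T) = (-0.2231 + 0.0249) / 0.1838 = -1.0783 → -1.08
N(d₁) = N(-1.08) = 0.1401
Δ_call = N(d₁) = 0.1401

0.1401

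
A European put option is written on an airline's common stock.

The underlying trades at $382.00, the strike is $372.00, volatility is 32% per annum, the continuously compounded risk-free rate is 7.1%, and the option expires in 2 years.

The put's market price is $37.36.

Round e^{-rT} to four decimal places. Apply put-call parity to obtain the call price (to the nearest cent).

$96.61

e^(−rT) = e^(−0.071·2) = 0.8676
Put-call parity: C − P = S − K·e^(−rT) = 382 − 372·0.8676 = 382 − 322.7472 = 59.2528
C = P + (C − P) = 37.36 + (59.2528) = 96.6128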